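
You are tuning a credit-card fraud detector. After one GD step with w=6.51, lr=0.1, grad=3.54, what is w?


w_new = w - α·∇
= 6.51 - 0.1·3.54
= 6.51 - 0.354
= 6.156

6.156


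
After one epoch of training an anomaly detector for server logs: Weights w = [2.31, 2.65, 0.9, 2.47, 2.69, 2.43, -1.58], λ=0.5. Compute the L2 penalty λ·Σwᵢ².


‖w‖₂² = (2.31)² + (2.65)² + (0.9)² + (2.47)² + (2.69)² + (2.43)² + (-1.58)²
     = 5.3361 + 7.0225 + 0.81 + 6.1009 + 7.2361 + 5.9049 + 2.4964
     = 34.9069
λ·‖w‖₂² = 0.5·34.9069 = 17.45345

17.45345


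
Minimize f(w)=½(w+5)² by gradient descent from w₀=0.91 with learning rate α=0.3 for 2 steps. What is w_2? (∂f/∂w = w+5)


step 1: grad = 0.91+5 = 5.91; w = 0.91 - 0.3·(5.91) = -0.863
step 2: grad = -0.863+5 = 4.137; w = -0.863 - 0.3·(4.137) = -2.1041

-2.1041


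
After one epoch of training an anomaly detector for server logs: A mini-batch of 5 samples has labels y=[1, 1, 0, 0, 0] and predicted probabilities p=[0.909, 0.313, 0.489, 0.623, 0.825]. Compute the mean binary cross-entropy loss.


L[0] = -ln(0.909) = 0.0954
L[1] = -ln(0.313) = 1.1616
L[2] = -ln(1-0.489) = -ln(0.511) = 0.6714
L[3] = -ln(1-0.623) = -ln(0.377) = 0.9755
L[4] = -ln(1-0.825) = -ln(0.175) = 1.743
mean = (0.0954 + 1.1616 + 0.6714 + 0.9755 + 1.743)/5 = 0.9294

0.9294


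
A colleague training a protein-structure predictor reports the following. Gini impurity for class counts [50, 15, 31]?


Probabilities: [50/96, 15/96, 31/96] ≈ [0.5208, 0.1562, 0.3229]
Σpᵢ² = (2500 + 225 + 961)/96² = 3686/9216
Gini = 1 - Σpᵢ² = 1 - 3686/9216 = 0.6

0.6


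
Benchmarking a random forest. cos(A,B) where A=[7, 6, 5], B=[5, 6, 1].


A·B = 7·5 + 6·6 + 5·1 = 76
‖A‖ = √110 = 10.4881, ‖B‖ = √62 = 7.874
cos = 76/(√110·√62) = 76/√6820 = 0.9203

0.9203


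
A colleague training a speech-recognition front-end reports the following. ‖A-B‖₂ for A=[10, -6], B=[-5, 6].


d = √((10+ 5)² + (-6-6)²)
  = √(225 + 144)
  = √369 = 19.2094

19.2094


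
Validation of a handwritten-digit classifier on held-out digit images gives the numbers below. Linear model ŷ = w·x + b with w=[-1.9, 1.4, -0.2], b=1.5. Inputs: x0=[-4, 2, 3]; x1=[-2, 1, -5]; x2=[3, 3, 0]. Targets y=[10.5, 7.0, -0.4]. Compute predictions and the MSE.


ŷ0 = (-1.9)·(-4) + (1.4)·(2) + (-0.2)·(3) + 1.5 = 11.3
ŷ1 = (-1.9)·(-2) + (1.4)·(1) + (-0.2)·(-5) + 1.5 = 7.7
ŷ2 = (-1.9)·(3) + (1.4)·(3) + (-0.2)·(0) + 1.5 = 0.0
errors² = [0.64, 0.49, 0.16]
MSE = 1.2900/3 = 0.43

0.43


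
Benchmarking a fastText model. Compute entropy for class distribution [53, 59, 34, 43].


Probabilities: [53/189, 59/189, 34/189, 43/189] ≈ [0.2804, 0.3122, 0.1799, 0.2275]
H = -((53/189)·log₂(53/189) + (59/189)·log₂(59/189) + (34/189)·log₂(34/189) + (43/189)·log₂(43/189))
  = 1.9699 bits

1.9699 bits


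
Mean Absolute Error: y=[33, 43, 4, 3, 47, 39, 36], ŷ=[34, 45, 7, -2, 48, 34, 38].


Absolute errors: |33-34|=1, |43-45|=2, |4-7|=3, |3+ 2|=5, |47-48|=1, |39-34|=5, |36-38|=2
Sum = 19
MAE = 19/7 = 19/7

19/7


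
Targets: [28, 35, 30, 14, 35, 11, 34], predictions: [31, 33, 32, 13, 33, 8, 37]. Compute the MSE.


Squared errors: (28-31)²=9, (35-33)²=4, (30-32)²=4, (14-13)²=1, (35-33)²=4, (11-8)²=9, (34-37)²=9
Sum = 40
MSE = 40/7 = 40/7

40/7


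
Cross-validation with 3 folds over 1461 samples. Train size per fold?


Fold size = 1461/3 = 487
Training per fold = 1461 - 487 = 974

974


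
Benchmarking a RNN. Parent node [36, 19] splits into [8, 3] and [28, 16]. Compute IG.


Parent = [36, 19], H_parent = 0.9299
H_left = 0.8454 (n=11), H_right = 0.9457 (n=44)
H_children = (11/55)·0.8454 + (44/55)·0.9457 = 0.9256
IG = 0.9299 - 0.9256 = 0.0043

0.0043


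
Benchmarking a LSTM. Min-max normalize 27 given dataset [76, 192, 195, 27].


min=27, max=195
(27-27)/(195-27) = 0/168 = 0.0

0.0


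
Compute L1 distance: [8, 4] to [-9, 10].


d = |8+ 9| + |4-10|
  = 17 + 6
  = 23

23


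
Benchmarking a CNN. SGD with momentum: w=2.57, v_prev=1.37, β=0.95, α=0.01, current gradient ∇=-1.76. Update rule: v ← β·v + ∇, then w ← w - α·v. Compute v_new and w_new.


v_new = 0.95·1.37 - 1.76 = 1.3015 - 1.76 = -0.4585
w_new = 2.57 - 0.01·-0.4585 = 2.57 + 0.004585 = 2.574585

v_new=-0.4585, w_new=2.574585


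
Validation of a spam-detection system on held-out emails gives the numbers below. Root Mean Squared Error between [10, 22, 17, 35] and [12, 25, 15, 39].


MSE = 33/4 = 8.25
RMSE = √(33/4) = 2.8723

2.8723


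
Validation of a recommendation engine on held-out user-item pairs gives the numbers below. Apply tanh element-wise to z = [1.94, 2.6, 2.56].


tanh(1.94) = 0.9595
tanh(2.6) = 0.989
tanh(2.56) = 0.9881
result = [0.9595, 0.989, 0.9881]

[0.9595, 0.989, 0.9881]


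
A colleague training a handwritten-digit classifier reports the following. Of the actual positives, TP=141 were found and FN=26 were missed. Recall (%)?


Recall = TP/(TP+FN)
= 141/(141+26)
= 141/167 = 84.43%

84.43%


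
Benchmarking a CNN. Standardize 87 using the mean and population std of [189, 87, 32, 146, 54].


μ = 101.6, σ = 58.1948
z = (87 - 101.6)/58.1948 = -0.2509

-0.2509


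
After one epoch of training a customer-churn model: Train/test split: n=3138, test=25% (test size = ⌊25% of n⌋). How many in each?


Test = ⌊3138·25/100⌋ = 784
Train = 3138 - 784 = 2354

Train: 2354, Test: 784


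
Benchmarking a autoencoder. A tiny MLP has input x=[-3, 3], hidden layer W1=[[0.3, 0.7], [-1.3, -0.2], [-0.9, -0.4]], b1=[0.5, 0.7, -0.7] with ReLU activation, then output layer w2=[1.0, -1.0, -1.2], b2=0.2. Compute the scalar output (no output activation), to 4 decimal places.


z1[0] = (0.3)·(-3) + (0.7)·(3) + 0.5 = 1.7
z1[1] = (-1.3)·(-3) + (-0.2)·(3) + 0.7 = 4.0
z1[2] = (-0.9)·(-3) + (-0.4)·(3) - 0.7 = 0.8
h = ReLU(z1) = [1.7, 4.0, 0.8]
output = (1.0)·(1.7) + (-1.0)·(4.0) + (-1.2)·(0.8) + 0.2 = -3.06

-3.06


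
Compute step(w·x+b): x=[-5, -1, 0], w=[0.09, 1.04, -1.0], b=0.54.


z = (-5)·(0.09) + (-1)·(1.04) + (0)·(-1.0) + 0.54
  = -0.95
step(z) = 0 (z<0)

0


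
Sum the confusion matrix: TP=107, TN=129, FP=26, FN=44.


Total = TP + TN + FP + FN
= 107 + 129 + 26 + 44
= 306
(Predicted positive: 133, predicted negative: 173)

306


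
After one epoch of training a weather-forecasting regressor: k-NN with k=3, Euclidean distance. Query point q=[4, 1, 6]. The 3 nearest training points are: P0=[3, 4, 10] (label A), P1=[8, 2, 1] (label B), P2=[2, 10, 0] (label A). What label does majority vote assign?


d(q,P0) = 5.099  (label A)
d(q,P1) = 6.4807  (label B)
d(q,P2) = 11.0  (label A)
Votes: A=2, B=1
Majority → A

A


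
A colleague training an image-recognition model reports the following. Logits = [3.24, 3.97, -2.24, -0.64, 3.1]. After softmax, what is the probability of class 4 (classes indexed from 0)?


Exponentials: e^3.24=25.5337, e^3.97=52.9845, e^-2.24=0.1065, e^-0.64=0.5273, e^3.1=22.198
Sum = 101.35
Softmax = [0.2519, 0.5228, 0.0011, 0.0052, 0.219]
p[4] = 22.198/101.35 = 0.219

0.219


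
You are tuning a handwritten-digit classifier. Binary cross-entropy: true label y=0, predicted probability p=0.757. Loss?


BCE = -[y·ln(p) + (1-y)·ln(1-p)]
= -0 - 1·ln(1-0.757)
= -ln(0.243) = 1.4147

1.4147


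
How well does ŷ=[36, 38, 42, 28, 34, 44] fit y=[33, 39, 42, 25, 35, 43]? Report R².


ȳ = 36.1667
SS_res = Σ(y-ŷ)² = 21
SS_tot = Σ(y-ȳ)² = 224.83
R² = 1 - SS_res/SS_tot = 1 - 0.0934 = 0.9066

0.9066


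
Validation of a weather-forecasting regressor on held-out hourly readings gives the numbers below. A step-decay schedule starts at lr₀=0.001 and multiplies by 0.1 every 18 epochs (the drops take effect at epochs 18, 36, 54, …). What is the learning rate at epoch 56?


n_drops = ⌊56/18⌋ = 3
lr = 0.001·0.1^3 = 0.001·0.001 = 0.000001

0.000001


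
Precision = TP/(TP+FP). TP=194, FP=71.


Precision = TP/(TP+FP)
= 194/(194+71)
= 194/265 = 73.21%

73.21%


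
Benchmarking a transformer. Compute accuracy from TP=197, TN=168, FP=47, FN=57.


Accuracy = (TP+TN)/(TP+TN+FP+FN)
= (197+168)/(469)
= 365/469 = 77.83%

77.83%


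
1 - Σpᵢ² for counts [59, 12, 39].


Probabilities: [59/110, 12/110, 39/110] ≈ [0.5364, 0.1091, 0.3545]
Σpᵢ² = (3481 + 144 + 1521)/110² = 5146/12100
Gini = 1 - Σpᵢ² = 1 - 5146/12100 = 0.5747

0.5747


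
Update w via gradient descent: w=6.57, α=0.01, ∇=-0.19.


w_new = w - α·∇
= 6.57 - 0.01·-0.19
= 6.57 + 0.0019
= 6.5719

6.5719


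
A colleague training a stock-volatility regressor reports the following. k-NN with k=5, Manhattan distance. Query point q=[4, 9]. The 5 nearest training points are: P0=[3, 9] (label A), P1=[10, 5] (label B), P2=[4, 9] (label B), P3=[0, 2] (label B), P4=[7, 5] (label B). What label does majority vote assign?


d(q,P0) = 1  (label A)
d(q,P1) = 10  (label B)
d(q,P2) = 0  (label B)
d(q,P3) = 11  (label B)
d(q,P4) = 7  (label B)
Votes: A=1, B=4
Majority → B

B


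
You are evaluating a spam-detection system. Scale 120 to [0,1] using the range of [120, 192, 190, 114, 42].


min=42, max=192
(120-42)/(192-42) = 78/150 = 0.52

0.52


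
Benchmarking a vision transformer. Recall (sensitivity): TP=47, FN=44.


Recall = TP/(TP+FN)
= 47/(47+44)
= 47/91 = 51.65%

51.65%


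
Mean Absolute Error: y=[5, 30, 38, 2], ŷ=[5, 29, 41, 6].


Absolute errors: |5-5|=0, |30-29|=1, |38-41|=3, |2-6|=4
Sum = 8
MAE = 8/4 = 2

2


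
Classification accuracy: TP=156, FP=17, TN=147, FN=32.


Accuracy = (TP+TN)/(TP+TN+FP+FN)
= (156+147)/(352)
= 303/352 = 86.08%

86.08%


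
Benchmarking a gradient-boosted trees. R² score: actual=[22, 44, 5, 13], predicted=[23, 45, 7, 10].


ȳ = 21
SS_res = Σ(y-ŷ)² = 15
SS_tot = Σ(y-ȳ)² = 850
R² = 1 - SS_res/SS_tot = 1 - 0.0176 = 0.9824

0.9824


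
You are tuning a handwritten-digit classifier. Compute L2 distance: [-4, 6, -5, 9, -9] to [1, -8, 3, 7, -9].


d = √((-4-1)² + (6+ 8)² + (-5-3)² + (9-7)² + (-9+ 9)²)
  = √(25 + 196 + 64 + 4 + 0)
  = √289 = 17.0

17.0


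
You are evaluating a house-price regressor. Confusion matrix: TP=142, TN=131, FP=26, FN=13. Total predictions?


Total = TP + TN + FP + FN
= 142 + 131 + 26 + 13
= 312
(Predicted positive: 168, predicted negative: 144)

312


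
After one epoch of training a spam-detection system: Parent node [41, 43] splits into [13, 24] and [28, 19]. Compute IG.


Parent = [41, 43], H_parent = 0.9996
H_left = 0.9353 (n=37), H_right = 0.9734 (n=47)
H_children = (37/84)·0.9353 + (47/84)·0.9734 = 0.9566
IG = 0.9996 - 0.9566 = 0.043

0.043


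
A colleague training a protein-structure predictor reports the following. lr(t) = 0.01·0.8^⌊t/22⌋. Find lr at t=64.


n_drops = ⌊64/22⌋ = 2
lr = 0.01·0.8^2 = 0.01·0.64 = 0.0064

0.0064


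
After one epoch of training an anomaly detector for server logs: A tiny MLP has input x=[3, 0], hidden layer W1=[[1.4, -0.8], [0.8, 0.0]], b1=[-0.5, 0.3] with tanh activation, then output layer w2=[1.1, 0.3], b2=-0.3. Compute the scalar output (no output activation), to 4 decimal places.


z1[0] = (1.4)·(3) + (-0.8)·(0) - 0.5 = 3.7
z1[1] = (0.8)·(3) + (0.0)·(0) + 0.3 = 2.7
h = tanh(z1) = [0.9988, 0.991]
output = (1.1)·(0.9988) + (0.3)·(0.991) - 0.3 = 1.096

1.096


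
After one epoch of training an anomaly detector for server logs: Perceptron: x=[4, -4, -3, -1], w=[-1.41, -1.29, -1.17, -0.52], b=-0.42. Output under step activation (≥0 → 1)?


z = (4)·(-1.41) + (-4)·(-1.29) + (-3)·(-1.17) + (-1)·(-0.52) - 0.42
  = 3.13
step(z) = 1 (z≥0)

1


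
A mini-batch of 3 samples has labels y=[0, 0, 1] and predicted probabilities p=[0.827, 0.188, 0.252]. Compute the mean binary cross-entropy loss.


L[0] = -ln(1-0.827) = -ln(0.173) = 1.7545
L[1] = -ln(1-0.188) = -ln(0.812) = 0.2083
L[2] = -ln(0.252) = 1.3783
mean = (1.7545 + 0.2083 + 1.3783)/3 = 1.1137

1.1137


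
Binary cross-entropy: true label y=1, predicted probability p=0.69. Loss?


BCE = -[y·ln(p) + (1-y)·ln(1-p)]
= -1·ln(0.69) - 0
= -ln(0.69) = 0.3711

0.3711


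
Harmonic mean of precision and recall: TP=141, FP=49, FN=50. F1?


Precision = 141/190 = 0.7421
Recall = 141/191 = 0.7382
F1 = 2·P·R/(P+R) = 2·TP/(2·TP+FP+FN) = 282/(282+49+50) = 282/381 = 0.7402

0.7402


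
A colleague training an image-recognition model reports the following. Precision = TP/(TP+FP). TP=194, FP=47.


Precision = TP/(TP+FP)
= 194/(194+47)
= 194/241 = 80.5%

80.5%


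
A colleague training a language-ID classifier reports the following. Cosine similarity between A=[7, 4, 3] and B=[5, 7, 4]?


A·B = 7·5 + 4·7 + 3·4 = 75
‖A‖ = √74 = 8.6023, ‖B‖ = √90 = 9.4868
cos = 75/(√74·√90) = 75/√6660 = 0.919

0.919


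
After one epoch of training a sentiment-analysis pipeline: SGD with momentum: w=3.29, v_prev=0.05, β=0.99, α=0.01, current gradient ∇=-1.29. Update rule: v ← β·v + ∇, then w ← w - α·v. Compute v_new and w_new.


v_new = 0.99·0.05 - 1.29 = 0.0495 - 1.29 = -1.2405
w_new = 3.29 - 0.01·-1.2405 = 3.29 + 0.012405 = 3.302405

v_new=-1.2405, w_new=3.302405


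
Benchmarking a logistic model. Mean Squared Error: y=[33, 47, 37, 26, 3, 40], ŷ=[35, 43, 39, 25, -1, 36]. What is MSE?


Squared errors: (33-35)²=4, (47-43)²=16, (37-39)²=4, (26-25)²=1, (3+ 1)²=16, (40-36)²=16
Sum = 57
MSE = 57/6 = 19/2

19/2


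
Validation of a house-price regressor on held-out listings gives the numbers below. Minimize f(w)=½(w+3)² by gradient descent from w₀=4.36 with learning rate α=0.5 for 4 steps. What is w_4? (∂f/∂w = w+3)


step 1: grad = 4.36+3 = 7.36; w = 4.36 - 0.5·(7.36) = 0.68
step 2: grad = 0.68+3 = 3.68; w = 0.68 - 0.5·(3.68) = -1.16
step 3: grad = -1.16+3 = 1.84; w = -1.16 - 0.5·(1.84) = -2.08
step 4: grad = -2.08+3 = 0.92; w = -2.08 - 0.5·(0.92) = -2.54

-2.54


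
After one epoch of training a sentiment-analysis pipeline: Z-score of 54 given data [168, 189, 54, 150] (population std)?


μ = 140.25, σ = 51.6739
z = (54 - 140.25)/51.6739 = -1.6691

-1.6691


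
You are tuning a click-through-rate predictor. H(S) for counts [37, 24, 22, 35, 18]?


Probabilities: [37/136, 24/136, 22/136, 35/136, 18/136] ≈ [0.2721, 0.1765, 0.1618, 0.2574, 0.1324]
H = -((37/136)·log₂(37/136) + (24/136)·log₂(24/136) + (22/136)·log₂(22/136) + (35/136)·log₂(35/136) + (18/136)·log₂(18/136))
  = 2.2678 bits

2.2678 bits


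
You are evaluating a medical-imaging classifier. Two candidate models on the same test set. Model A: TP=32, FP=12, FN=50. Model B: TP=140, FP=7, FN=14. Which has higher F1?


Model A: P=32/44=0.7273, R=32/82=0.3902, F1=2PR/(P+R)=2TP/(2TP+FP+FN)=64/126=0.5079
Model B: P=140/147=0.9524, R=140/154=0.9091, F1=2PR/(P+R)=2TP/(2TP+FP+FN)=280/301=0.9302
0.5079 < 0.9302 → Model B

Model B


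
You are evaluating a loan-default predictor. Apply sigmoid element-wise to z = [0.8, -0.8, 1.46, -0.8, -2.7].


σ(0.8) = 1/(1+e^-0.8) = 0.69
σ(-0.8) = 1/(1+e^0.8) = 0.31
σ(1.46) = 1/(1+e^-1.46) = 0.8115
σ(-0.8) = 1/(1+e^0.8) = 0.31
σ(-2.7) = 1/(1+e^2.7) = 0.063
result = [0.69, 0.31, 0.8115, 0.31, 0.063]

[0.69, 0.31, 0.8115, 0.31, 0.063]


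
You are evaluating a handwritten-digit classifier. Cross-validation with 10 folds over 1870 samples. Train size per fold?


Fold size = 1870/10 = 187
Training per fold = 1870 - 187 = 1683

1683


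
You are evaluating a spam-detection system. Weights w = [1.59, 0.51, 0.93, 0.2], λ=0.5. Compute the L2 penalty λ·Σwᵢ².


‖w‖₂² = (1.59)² + (0.51)² + (0.93)² + (0.2)²
     = 2.5281 + 0.2601 + 0.8649 + 0.04
     = 3.6931
λ·‖w‖₂² = 0.5·3.6931 = 1.84655

1.84655


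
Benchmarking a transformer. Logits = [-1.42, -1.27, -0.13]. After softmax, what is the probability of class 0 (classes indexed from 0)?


Exponentials: e^-1.42=0.2417, e^-1.27=0.2808, e^-0.13=0.8781
Sum = 1.4006
Softmax = [0.1726, 0.2005, 0.6269]
p[0] = 0.2417/1.4006 = 0.1726

0.1726


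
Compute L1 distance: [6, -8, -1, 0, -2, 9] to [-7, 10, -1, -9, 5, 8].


d = |6+ 7| + |-8-10| + |-1+ 1| + |0+ 9| + |-2-5| + |9-8|
  = 13 + 18 + 0 + 9 + 7 + 1
  = 48

48


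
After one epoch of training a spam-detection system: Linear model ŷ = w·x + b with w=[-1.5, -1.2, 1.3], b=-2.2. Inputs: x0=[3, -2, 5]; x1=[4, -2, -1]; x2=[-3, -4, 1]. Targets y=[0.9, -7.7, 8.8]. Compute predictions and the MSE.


ŷ0 = (-1.5)·(3) + (-1.2)·(-2) + (1.3)·(5) - 2.2 = 2.2
ŷ1 = (-1.5)·(4) + (-1.2)·(-2) + (1.3)·(-1) - 2.2 = -7.1
ŷ2 = (-1.5)·(-3) + (-1.2)·(-4) + (1.3)·(1) - 2.2 = 8.4
errors² = [1.69, 0.36, 0.16]
MSE = 2.2100/3 = 0.7367

0.7367


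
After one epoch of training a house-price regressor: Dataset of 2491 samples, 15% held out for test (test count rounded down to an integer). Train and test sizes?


Test = ⌊2491·15/100⌋ = 373
Train = 2491 - 373 = 2118

Train: 2118, Test: 373


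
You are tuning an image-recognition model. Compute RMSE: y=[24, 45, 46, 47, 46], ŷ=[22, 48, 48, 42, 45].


MSE = 43/5 = 8.6
RMSE = √(43/5) = 2.9326

2.9326


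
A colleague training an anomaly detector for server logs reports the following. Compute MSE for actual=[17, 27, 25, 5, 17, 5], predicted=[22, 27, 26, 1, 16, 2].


Squared errors: (17-22)²=25, (27-27)²=0, (25-26)²=1, (5-1)²=16, (17-16)²=1, (5-2)²=9
Sum = 52
MSE = 52/6 = 26/3

26/3


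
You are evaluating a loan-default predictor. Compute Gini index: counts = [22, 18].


Probabilities: [22/40, 18/40] ≈ [0.55, 0.45]
Σpᵢ² = (484 + 324)/40² = 808/1600
Gini = 1 - Σpᵢ² = 1 - 808/1600 = 0.495

0.495


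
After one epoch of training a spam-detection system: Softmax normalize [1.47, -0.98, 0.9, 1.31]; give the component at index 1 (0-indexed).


Exponentials: e^1.47=4.3492, e^-0.98=0.3753, e^0.9=2.4596, e^1.31=3.7062
Sum = 10.8903
Softmax = [0.3994, 0.0345, 0.2259, 0.3403]
p[1] = 0.3753/10.8903 = 0.0345

0.0345


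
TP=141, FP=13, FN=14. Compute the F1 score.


Precision = 141/154 = 0.9156
Recall = 141/155 = 0.9097
F1 = 2·P·R/(P+R) = 2·TP/(2·TP+FP+FN) = 282/(282+13+14) = 282/309 = 0.9126

0.9126


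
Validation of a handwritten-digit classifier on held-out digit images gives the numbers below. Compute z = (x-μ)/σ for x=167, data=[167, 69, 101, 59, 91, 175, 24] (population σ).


μ = 98, σ = 51.5281
z = (167 - 98)/51.5281 = 1.3391

1.3391


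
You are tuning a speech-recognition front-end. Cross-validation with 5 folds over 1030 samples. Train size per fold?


Fold size = 1030/5 = 206
Training per fold = 1030 - 206 = 824

824


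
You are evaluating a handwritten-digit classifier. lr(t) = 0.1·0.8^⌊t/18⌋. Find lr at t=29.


n_drops = ⌊29/18⌋ = 1
lr = 0.1·0.8^1 = 0.1·0.8 = 0.08

0.08


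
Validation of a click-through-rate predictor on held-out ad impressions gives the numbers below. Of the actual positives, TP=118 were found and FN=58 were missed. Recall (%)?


Recall = TP/(TP+FN)
= 118/(118+58)
= 118/176 = 67.05%

67.05%


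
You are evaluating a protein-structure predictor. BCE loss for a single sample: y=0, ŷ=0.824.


BCE = -[y·ln(p) + (1-y)·ln(1-p)]
= -0 - 1·ln(1-0.824)
= -ln(0.176) = 1.7373

1.7373


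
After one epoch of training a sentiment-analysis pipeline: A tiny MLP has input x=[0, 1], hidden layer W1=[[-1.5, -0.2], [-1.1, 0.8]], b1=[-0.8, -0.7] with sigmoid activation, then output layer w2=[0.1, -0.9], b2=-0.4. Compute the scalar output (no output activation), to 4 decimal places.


z1[0] = (-1.5)·(0) + (-0.2)·(1) - 0.8 = -1.0
z1[1] = (-1.1)·(0) + (0.8)·(1) - 0.7 = 0.1
h = sigmoid(z1) = [0.2689, 0.525]
output = (0.1)·(0.2689) + (-0.9)·(0.525) - 0.4 = -0.8456

-0.8456


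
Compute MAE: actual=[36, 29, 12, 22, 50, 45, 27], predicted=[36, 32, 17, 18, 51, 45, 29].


Absolute errors: |36-36|=0, |29-32|=3, |12-17|=5, |22-18|=4, |50-51|=1, |45-45|=0, |27-29|=2
Sum = 15
MAE = 15/7 = 15/7

15/7


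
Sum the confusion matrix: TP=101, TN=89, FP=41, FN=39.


Total = TP + TN + FP + FN
= 101 + 89 + 41 + 39
= 270
(Predicted positive: 142, predicted negative: 128)

270


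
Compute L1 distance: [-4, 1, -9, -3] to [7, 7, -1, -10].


d = |-4-7| + |1-7| + |-9+ 1| + |-3+ 10|
  = 11 + 6 + 8 + 7
  = 32

32


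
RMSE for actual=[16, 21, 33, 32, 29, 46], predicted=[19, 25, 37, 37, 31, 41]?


MSE = 95/6 = 15.8333
RMSE = √(95/6) = 3.9791

3.9791


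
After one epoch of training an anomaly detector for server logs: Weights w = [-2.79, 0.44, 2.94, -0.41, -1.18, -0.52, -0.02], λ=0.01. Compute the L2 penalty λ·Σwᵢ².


‖w‖₂² = (-2.79)² + (0.44)² + (2.94)² + (-0.41)² + (-1.18)² + (-0.52)² + (-0.02)²
     = 7.7841 + 0.1936 + 8.6436 + 0.1681 + 1.3924 + 0.2704 + 0.0004
     = 18.4526
λ·‖w‖₂² = 0.01·18.4526 = 0.184526

0.184526


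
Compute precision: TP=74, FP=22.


Precision = TP/(TP+FP)
= 74/(74+22)
= 74/96 = 77.08%

77.08%


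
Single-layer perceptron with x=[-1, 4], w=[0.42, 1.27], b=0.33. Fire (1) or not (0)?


z = (-1)·(0.42) + (4)·(1.27) + 0.33
  = 4.99
step(z) = 1 (z≥0)

1


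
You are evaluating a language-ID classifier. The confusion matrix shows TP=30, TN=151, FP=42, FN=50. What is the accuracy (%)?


Accuracy = (TP+TN)/(TP+TN+FP+FN)
= (30+151)/(273)
= 181/273 = 66.3%

66.3%


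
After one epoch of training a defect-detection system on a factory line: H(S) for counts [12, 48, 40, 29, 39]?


Probabilities: [12/168, 48/168, 40/168, 29/168, 39/168] ≈ [0.0714, 0.2857, 0.2381, 0.1726, 0.2321]
H = -((12/168)·log₂(12/168) + (48/168)·log₂(48/168) + (40/168)·log₂(40/168) + (29/168)·log₂(29/168) + (39/168)·log₂(39/168))
  = 2.2079 bits

2.2079 bits


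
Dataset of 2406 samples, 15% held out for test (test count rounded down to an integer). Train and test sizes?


Test = ⌊2406·15/100⌋ = 360
Train = 2406 - 360 = 2046

Train: 2046, Test: 360


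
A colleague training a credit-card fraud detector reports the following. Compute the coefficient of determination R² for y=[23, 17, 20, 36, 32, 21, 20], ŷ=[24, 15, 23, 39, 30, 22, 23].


ȳ = 24.1429
SS_res = Σ(y-ŷ)² = 37
SS_tot = Σ(y-ȳ)² = 298.86
R² = 1 - SS_res/SS_tot = 1 - 0.1238 = 0.8762

0.8762


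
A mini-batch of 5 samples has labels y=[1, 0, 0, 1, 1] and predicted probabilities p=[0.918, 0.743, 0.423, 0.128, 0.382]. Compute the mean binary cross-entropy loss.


L[0] = -ln(0.918) = 0.0856
L[1] = -ln(1-0.743) = -ln(0.257) = 1.3587
L[2] = -ln(1-0.423) = -ln(0.577) = 0.5499
L[3] = -ln(0.128) = 2.0557
L[4] = -ln(0.382) = 0.9623
mean = (0.0856 + 1.3587 + 0.5499 + 2.0557 + 0.9623)/5 = 1.0024

1.0024


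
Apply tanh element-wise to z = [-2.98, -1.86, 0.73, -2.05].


tanh(-2.98) = -0.9949
tanh(-1.86) = -0.9527
tanh(0.73) = 0.6231
tanh(-2.05) = -0.9674
result = [-0.9949, -0.9527, 0.6231, -0.9674]

[-0.9949, -0.9527, 0.6231, -0.9674]


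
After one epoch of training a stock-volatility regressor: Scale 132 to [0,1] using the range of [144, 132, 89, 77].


min=77, max=144
(132-77)/(144-77) = 55/67 = 0.8209

0.8209


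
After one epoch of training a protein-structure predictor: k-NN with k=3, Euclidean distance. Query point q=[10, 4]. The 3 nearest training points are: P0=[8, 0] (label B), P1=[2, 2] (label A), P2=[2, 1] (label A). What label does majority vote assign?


d(q,P0) = 4.4721  (label B)
d(q,P1) = 8.2462  (label A)
d(q,P2) = 8.544  (label A)
Votes: A=2, B=1
Majority → A

A


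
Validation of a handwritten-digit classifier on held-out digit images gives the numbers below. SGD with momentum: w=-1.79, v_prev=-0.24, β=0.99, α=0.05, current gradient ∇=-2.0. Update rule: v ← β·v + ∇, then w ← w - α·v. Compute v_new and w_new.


v_new = 0.99·-0.24 - 2.0 = -0.2376 - 2.0 = -2.2376
w_new = -1.79 - 0.05·-2.2376 = -1.79 + 0.11188 = -1.67812

v_new=-2.2376, w_new=-1.67812


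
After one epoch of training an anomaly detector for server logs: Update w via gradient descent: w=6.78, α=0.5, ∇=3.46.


w_new = w - α·∇
= 6.78 - 0.5·3.46
= 6.78 - 1.73
= 5.05

5.05


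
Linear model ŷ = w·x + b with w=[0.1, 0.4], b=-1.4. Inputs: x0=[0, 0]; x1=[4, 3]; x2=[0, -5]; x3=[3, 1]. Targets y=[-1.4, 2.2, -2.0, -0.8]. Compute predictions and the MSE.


ŷ0 = (0.1)·(0) + (0.4)·(0) - 1.4 = -1.4
ŷ1 = (0.1)·(4) + (0.4)·(3) - 1.4 = 0.2
ŷ2 = (0.1)·(0) + (0.4)·(-5) - 1.4 = -3.4
ŷ3 = (0.1)·(3) + (0.4)·(1) - 1.4 = -0.7
errors² = [0.0, 4.0, 1.96, 0.01]
MSE = 5.9700/4 = 1.4925

1.4925


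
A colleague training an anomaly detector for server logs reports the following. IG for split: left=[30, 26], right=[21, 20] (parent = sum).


Parent = [51, 46], H_parent = 0.9981
H_left = 0.9963 (n=56), H_right = 0.9996 (n=41)
H_children = (56/97)·0.9963 + (41/97)·0.9996 = 0.9977
IG = 0.9981 - 0.9977 = 0.0004

0.0004


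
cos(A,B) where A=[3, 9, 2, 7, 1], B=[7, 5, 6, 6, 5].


A·B = 3·7 + 9·5 + 2·6 + 7·6 + 1·5 = 125
‖A‖ = √144 = 12, ‖B‖ = √171 = 13.0767
cos = 125/(√144·√171) = 125/√24624 = 0.7966

0.7966


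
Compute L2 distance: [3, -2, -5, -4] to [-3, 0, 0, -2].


d = √((3+ 3)² + (-2-0)² + (-5-0)² + (-4+ 2)²)
  = √(36 + 4 + 25 + 4)
  = √69 = 8.3066

8.3066


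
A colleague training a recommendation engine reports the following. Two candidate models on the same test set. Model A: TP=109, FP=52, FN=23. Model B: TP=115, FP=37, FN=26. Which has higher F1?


Model A: P=109/161=0.677, R=109/132=0.8258, F1=2PR/(P+R)=2TP/(2TP+FP+FN)=218/293=0.744
Model B: P=115/152=0.7566, R=115/141=0.8156, F1=2PR/(P+R)=2TP/(2TP+FP+FN)=230/293=0.785
0.744 < 0.785 → Model B

Model B


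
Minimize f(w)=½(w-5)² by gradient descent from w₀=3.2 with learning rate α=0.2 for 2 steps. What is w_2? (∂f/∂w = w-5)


step 1: grad = 3.2-5 = -1.8; w = 3.2 - 0.2·(-1.8) = 3.56
step 2: grad = 3.56-5 = -1.44; w = 3.56 - 0.2·(-1.44) = 3.848

3.848


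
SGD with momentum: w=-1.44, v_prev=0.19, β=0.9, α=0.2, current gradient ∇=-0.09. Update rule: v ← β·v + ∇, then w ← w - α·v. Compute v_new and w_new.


v_new = 0.9·0.19 - 0.09 = 0.171 - 0.09 = 0.081
w_new = -1.44 - 0.2·0.081 = -1.44 - 0.0162 = -1.4562

v_new=0.081, w_new=-1.4562


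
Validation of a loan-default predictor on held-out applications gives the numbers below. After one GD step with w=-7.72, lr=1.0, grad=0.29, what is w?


w_new = w - α·∇
= -7.72 - 1.0·0.29
= -7.72 - 0.29
= -8.01

-8.01


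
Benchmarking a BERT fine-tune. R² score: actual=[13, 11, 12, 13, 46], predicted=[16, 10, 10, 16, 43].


ȳ = 19
SS_res = Σ(y-ŷ)² = 32
SS_tot = Σ(y-ȳ)² = 914
R² = 1 - SS_res/SS_tot = 1 - 0.035 = 0.965

0.965


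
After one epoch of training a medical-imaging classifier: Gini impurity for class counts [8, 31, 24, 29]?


Probabilities: [8/92, 31/92, 24/92, 29/92] ≈ [0.087, 0.337, 0.2609, 0.3152]
Σpᵢ² = (64 + 961 + 576 + 841)/92² = 2442/8464
Gini = 1 - Σpᵢ² = 1 - 2442/8464 = 0.7115

0.7115


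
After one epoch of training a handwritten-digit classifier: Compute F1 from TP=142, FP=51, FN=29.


Precision = 142/193 = 0.7358
Recall = 142/171 = 0.8304
F1 = 2·P·R/(P+R) = 2·TP/(2·TP+FP+FN) = 284/(284+51+29) = 284/364 = 0.7802

0.7802


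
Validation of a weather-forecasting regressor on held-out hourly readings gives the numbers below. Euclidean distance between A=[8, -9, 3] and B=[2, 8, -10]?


d = √((8-2)² + (-9-8)² + (3+ 10)²)
  = √(36 + 289 + 169)
  = √494 = 22.2261

22.2261


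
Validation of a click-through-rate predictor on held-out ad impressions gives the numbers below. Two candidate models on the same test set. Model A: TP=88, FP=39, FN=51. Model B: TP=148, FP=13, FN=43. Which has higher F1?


Model A: P=88/127=0.6929, R=88/139=0.6331, F1=2PR/(P+R)=2TP/(2TP+FP+FN)=176/266=0.6617
Model B: P=148/161=0.9193, R=148/191=0.7749, F1=2PR/(P+R)=2TP/(2TP+FP+FN)=296/352=0.8409
0.6617 < 0.8409 → Model B

Model B


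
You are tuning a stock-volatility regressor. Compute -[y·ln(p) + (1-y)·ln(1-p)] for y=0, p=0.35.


BCE = -[y·ln(p) + (1-y)·ln(1-p)]
= -0 - 1·ln(1-0.35)
= -ln(0.65) = 0.4308

0.4308


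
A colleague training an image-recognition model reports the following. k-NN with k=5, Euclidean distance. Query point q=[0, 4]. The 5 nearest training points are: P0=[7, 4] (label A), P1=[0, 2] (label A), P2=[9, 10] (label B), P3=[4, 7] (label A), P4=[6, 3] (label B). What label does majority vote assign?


d(q,P0) = 7.0  (label A)
d(q,P1) = 2.0  (label A)
d(q,P2) = 10.8167  (label B)
d(q,P3) = 5.0  (label A)
d(q,P4) = 6.0828  (label B)
Votes: A=3, B=2
Majority → A

A


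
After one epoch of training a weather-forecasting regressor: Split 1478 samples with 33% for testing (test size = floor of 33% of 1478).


Test = ⌊1478·33/100⌋ = 487
Train = 1478 - 487 = 991

Train: 991, Test: 487


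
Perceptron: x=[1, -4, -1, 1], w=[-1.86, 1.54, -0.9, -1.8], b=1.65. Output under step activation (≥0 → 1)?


z = (1)·(-1.86) + (-4)·(1.54) + (-1)·(-0.9) + (1)·(-1.8) + 1.65
  = -7.27
step(z) = 0 (z<0)

0


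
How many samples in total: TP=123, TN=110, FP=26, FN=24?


Total = TP + TN + FP + FN
= 123 + 110 + 26 + 24
= 283
(Predicted positive: 149, predicted negative: 134)

283


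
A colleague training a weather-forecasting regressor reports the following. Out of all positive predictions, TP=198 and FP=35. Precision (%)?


Precision = TP/(TP+FP)
= 198/(198+35)
= 198/233 = 84.98%

84.98%


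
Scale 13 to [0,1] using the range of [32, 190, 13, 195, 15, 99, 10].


min=10, max=195
(13-10)/(195-10) = 3/185 = 0.0162

0.0162


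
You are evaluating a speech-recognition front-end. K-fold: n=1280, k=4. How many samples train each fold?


Fold size = 1280/4 = 320
Training per fold = 1280 - 320 = 960

960


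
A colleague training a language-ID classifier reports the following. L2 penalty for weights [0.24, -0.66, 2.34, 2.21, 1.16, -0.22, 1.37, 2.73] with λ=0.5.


‖w‖₂² = (0.24)² + (-0.66)² + (2.34)² + (2.21)² + (1.16)² + (-0.22)² + (1.37)² + (2.73)²
     = 0.0576 + 0.4356 + 5.4756 + 4.8841 + 1.3456 + 0.0484 + 1.8769 + 7.4529
     = 21.5767
λ·‖w‖₂² = 0.5·21.5767 = 10.78835

10.78835


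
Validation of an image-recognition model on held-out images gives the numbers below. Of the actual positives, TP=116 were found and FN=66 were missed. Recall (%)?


Recall = TP/(TP+FN)
= 116/(116+66)
= 116/182 = 63.74%

63.74%


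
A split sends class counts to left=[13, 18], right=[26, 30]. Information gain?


Parent = [39, 48], H_parent = 0.9923
H_left = 0.9812 (n=31), H_right = 0.9963 (n=56)
H_children = (31/87)·0.9812 + (56/87)·0.9963 = 0.9909
IG = 0.9923 - 0.9909 = 0.0014

0.0014


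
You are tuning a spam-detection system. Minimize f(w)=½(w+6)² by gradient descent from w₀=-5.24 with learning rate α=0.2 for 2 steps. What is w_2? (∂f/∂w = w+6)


step 1: grad = -5.24+6 = 0.76; w = -5.24 - 0.2·(0.76) = -5.392
step 2: grad = -5.392+6 = 0.608; w = -5.392 - 0.2·(0.608) = -5.5136

-5.5136


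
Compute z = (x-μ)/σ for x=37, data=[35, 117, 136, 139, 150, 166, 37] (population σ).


μ = 111.4286, σ = 49.6296
z = (37 - 111.4286)/49.6296 = -1.4997

-1.4997


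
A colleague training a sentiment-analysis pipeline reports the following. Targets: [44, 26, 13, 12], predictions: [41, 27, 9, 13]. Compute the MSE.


Squared errors: (44-41)²=9, (26-27)²=1, (13-9)²=16, (12-13)²=1
Sum = 27
MSE = 27/4 = 27/4

27/4


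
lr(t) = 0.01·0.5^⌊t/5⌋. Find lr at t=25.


n_drops = ⌊25/5⌋ = 5
lr = 0.01·0.5^5 = 0.01·0.03125 = 0.0003125

0.0003125


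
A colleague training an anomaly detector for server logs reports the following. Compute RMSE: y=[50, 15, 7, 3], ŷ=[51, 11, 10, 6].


MSE = 35/4 = 8.75
RMSE = √(35/4) = 2.958

2.958


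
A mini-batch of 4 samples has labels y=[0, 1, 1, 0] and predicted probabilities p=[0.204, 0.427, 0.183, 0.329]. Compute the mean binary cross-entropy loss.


L[0] = -ln(1-0.204) = -ln(0.796) = 0.2282
L[1] = -ln(0.427) = 0.851
L[2] = -ln(0.183) = 1.6983
L[3] = -ln(1-0.329) = -ln(0.671) = 0.399
mean = (0.2282 + 0.851 + 1.6983 + 0.399)/4 = 0.7941

0.7941


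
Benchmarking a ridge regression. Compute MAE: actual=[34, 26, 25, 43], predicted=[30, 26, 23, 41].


Absolute errors: |34-30|=4, |26-26|=0, |25-23|=2, |43-41|=2
Sum = 8
MAE = 8/4 = 2

2


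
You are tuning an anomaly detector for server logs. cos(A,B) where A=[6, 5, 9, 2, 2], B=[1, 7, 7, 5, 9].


A·B = 6·1 + 5·7 + 9·7 + 2·5 + 2·9 = 132
‖A‖ = √150 = 12.2474, ‖B‖ = √205 = 14.3178
cos = 132/(√150·√205) = 132/√30750 = 0.7528

0.7528


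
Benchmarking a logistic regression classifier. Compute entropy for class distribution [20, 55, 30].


Probabilities: [20/105, 55/105, 30/105] ≈ [0.1905, 0.5238, 0.2857]
H = -((20/105)·log₂(20/105) + (55/105)·log₂(55/105) + (30/105)·log₂(30/105))
  = 1.4607 bits

1.4607 bits


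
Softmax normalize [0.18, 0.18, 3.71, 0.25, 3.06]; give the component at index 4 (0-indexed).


Exponentials: e^0.18=1.1972, e^0.18=1.1972, e^3.71=40.8538, e^0.25=1.284, e^3.06=21.3276
Sum = 65.8598
Softmax = [0.0182, 0.0182, 0.6203, 0.0195, 0.3238]
p[4] = 21.3276/65.8598 = 0.3238

0.3238


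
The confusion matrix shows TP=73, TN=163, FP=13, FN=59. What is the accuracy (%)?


Accuracy = (TP+TN)/(TP+TN+FP+FN)
= (73+163)/(308)
= 236/308 = 76.62%

76.62%


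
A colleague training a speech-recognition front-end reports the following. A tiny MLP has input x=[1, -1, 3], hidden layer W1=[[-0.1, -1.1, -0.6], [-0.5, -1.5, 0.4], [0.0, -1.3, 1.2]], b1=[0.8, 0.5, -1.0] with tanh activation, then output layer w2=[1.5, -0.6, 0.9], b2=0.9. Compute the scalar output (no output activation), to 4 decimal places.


z1[0] = (-0.1)·(1) + (-1.1)·(-1) + (-0.6)·(3) + 0.8 = 0.0
z1[1] = (-0.5)·(1) + (-1.5)·(-1) + (0.4)·(3) + 0.5 = 2.7
z1[2] = (0.0)·(1) + (-1.3)·(-1) + (1.2)·(3) - 1.0 = 3.9
h = tanh(z1) = [0.0, 0.991, 0.9992]
output = (1.5)·(0.0) + (-0.6)·(0.991) + (0.9)·(0.9992) + 0.9 = 1.2047

1.2047


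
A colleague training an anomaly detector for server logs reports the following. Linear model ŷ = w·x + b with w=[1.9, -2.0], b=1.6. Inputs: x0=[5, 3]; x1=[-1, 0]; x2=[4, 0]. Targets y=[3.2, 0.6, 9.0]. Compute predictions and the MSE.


ŷ0 = (1.9)·(5) + (-2.0)·(3) + 1.6 = 5.1
ŷ1 = (1.9)·(-1) + (-2.0)·(0) + 1.6 = -0.3
ŷ2 = (1.9)·(4) + (-2.0)·(0) + 1.6 = 9.2
errors² = [3.61, 0.81, 0.04]
MSE = 4.4600/3 = 1.4867

1.4867


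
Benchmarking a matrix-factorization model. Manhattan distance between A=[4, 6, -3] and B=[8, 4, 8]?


d = |4-8| + |6-4| + |-3-8|
  = 4 + 2 + 11
  = 17

17


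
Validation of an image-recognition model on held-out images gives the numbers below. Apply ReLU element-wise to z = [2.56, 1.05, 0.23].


ReLU(2.56) = max(0, 2.56) = 2.56
ReLU(1.05) = max(0, 1.05) = 1.05
ReLU(0.23) = max(0, 0.23) = 0.23
result = [2.56, 1.05, 0.23]

[2.56, 1.05, 0.23]


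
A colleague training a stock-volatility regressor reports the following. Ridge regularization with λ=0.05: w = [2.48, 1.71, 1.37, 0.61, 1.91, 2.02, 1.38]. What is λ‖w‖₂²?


‖w‖₂² = (2.48)² + (1.71)² + (1.37)² + (0.61)² + (1.91)² + (2.02)² + (1.38)²
     = 6.1504 + 2.9241 + 1.8769 + 0.3721 + 3.6481 + 4.0804 + 1.9044
     = 20.9564
λ·‖w‖₂² = 0.05·20.9564 = 1.04782

1.04782


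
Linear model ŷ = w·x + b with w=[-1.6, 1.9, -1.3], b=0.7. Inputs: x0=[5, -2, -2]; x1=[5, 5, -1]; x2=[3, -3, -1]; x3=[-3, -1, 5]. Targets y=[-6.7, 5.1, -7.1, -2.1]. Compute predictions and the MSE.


ŷ0 = (-1.6)·(5) + (1.9)·(-2) + (-1.3)·(-2) + 0.7 = -8.5
ŷ1 = (-1.6)·(5) + (1.9)·(5) + (-1.3)·(-1) + 0.7 = 3.5
ŷ2 = (-1.6)·(3) + (1.9)·(-3) + (-1.3)·(-1) + 0.7 = -8.5
ŷ3 = (-1.6)·(-3) + (1.9)·(-1) + (-1.3)·(5) + 0.7 = -2.9
errors² = [3.24, 2.56, 1.96, 0.64]
MSE = 8.4000/4 = 2.1

2.1


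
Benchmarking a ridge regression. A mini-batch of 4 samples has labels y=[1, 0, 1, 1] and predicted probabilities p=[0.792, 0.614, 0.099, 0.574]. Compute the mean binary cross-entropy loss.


L[0] = -ln(0.792) = 0.2332
L[1] = -ln(1-0.614) = -ln(0.386) = 0.9519
L[2] = -ln(0.099) = 2.3126
L[3] = -ln(0.574) = 0.5551
mean = (0.2332 + 0.9519 + 2.3126 + 0.5551)/4 = 1.0132

1.0132


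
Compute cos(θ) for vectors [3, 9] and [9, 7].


A·B = 3·9 + 9·7 = 90
‖A‖ = √90 = 9.4868, ‖B‖ = √130 = 11.4018
cos = 90/(√90·√130) = 90/√11700 = 0.8321

0.8321


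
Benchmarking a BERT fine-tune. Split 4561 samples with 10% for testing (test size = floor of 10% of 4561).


Test = ⌊4561·10/100⌋ = 456
Train = 4561 - 456 = 4105

Train: 4105, Test: 456


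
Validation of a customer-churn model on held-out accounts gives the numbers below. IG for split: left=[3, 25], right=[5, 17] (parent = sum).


Parent = [8, 42], H_parent = 0.6343
H_left = 0.4912 (n=28), H_right = 0.7732 (n=22)
H_children = (28/50)·0.4912 + (22/50)·0.7732 = 0.6153
IG = 0.6343 - 0.6153 = 0.019

0.019


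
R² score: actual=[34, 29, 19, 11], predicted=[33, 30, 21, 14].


ȳ = 23.25
SS_res = Σ(y-ŷ)² = 15
SS_tot = Σ(y-ȳ)² = 316.75
R² = 1 - SS_res/SS_tot = 1 - 0.0474 = 0.9526

0.9526


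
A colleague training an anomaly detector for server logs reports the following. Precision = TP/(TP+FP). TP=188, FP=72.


Precision = TP/(TP+FP)
= 188/(188+72)
= 188/260 = 72.31%

72.31%


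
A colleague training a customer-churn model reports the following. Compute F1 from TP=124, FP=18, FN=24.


Precision = 124/142 = 0.8732
Recall = 124/148 = 0.8378
F1 = 2·P·R/(P+R) = 2·TP/(2·TP+FP+FN) = 248/(248+18+24) = 248/290 = 0.8552

0.8552


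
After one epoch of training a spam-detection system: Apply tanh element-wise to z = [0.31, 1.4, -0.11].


tanh(0.31) = 0.3004
tanh(1.4) = 0.8854
tanh(-0.11) = -0.1096
result = [0.3004, 0.8854, -0.1096]

[0.3004, 0.8854, -0.1096]


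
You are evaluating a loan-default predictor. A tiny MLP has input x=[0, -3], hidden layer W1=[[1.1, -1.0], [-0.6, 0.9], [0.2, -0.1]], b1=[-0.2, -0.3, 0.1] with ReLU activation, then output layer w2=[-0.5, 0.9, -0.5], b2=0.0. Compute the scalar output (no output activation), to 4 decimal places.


z1[0] = (1.1)·(0) + (-1.0)·(-3) - 0.2 = 2.8
z1[1] = (-0.6)·(0) + (0.9)·(-3) - 0.3 = -3.0
z1[2] = (0.2)·(0) + (-0.1)·(-3) + 0.1 = 0.4
h = ReLU(z1) = [2.8, 0.0, 0.4]
output = (-0.5)·(2.8) + (0.9)·(0.0) + (-0.5)·(0.4) + 0.0 = -1.6

-1.6


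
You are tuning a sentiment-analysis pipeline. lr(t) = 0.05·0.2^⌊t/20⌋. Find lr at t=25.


n_drops = ⌊25/20⌋ = 1
lr = 0.05·0.2^1 = 0.05·0.2 = 0.01

0.01


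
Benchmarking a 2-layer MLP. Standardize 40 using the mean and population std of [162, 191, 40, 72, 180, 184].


μ = 138.1667, σ = 59.4767
z = (40 - 138.1667)/59.4767 = -1.6505

-1.6505


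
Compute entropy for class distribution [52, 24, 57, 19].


Probabilities: [52/152, 24/152, 57/152, 19/152] ≈ [0.3421, 0.1579, 0.375, 0.125]
H = -((52/152)·log₂(52/152) + (24/152)·log₂(24/152) + (57/152)·log₂(57/152) + (19/152)·log₂(19/152))
  = 1.8555 bits

1.8555 bits


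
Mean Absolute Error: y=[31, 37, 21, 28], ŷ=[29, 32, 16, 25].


Absolute errors: |31-29|=2, |37-32|=5, |21-16|=5, |28-25|=3
Sum = 15
MAE = 15/4 = 15/4

15/4


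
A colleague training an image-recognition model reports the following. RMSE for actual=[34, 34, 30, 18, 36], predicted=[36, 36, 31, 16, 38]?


MSE = 17/5 = 3.4
RMSE = √(17/5) = 1.8439

1.8439


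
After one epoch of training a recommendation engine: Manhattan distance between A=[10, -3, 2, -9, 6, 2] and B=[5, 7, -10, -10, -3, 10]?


d = |10-5| + |-3-7| + |2+ 10| + |-9+ 10| + |6+ 3| + |2-10|
  = 5 + 10 + 12 + 1 + 9 + 8
  = 45

45
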